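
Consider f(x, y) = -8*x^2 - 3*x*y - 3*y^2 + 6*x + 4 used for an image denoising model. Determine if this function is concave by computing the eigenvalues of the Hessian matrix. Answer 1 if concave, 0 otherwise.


The Hessian of f(x,y) = -8*x^2 - 3*x*y - 3*y^2 + 6*x + 4 is:
H = [[-16, -3], [-3, -6]]
Trace = -16 - 6 = -22
Determinant = -16*-6 - (-3)^2 = 87
Discriminant = (-22)^2 - 4*87 = 136.0
Eigenvalues: lambda_1 = -16.831, lambda_2 = -5.169
The function is concave.

1


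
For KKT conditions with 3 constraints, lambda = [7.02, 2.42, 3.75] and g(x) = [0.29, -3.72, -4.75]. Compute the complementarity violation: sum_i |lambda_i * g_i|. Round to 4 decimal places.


KKT complementary slackness check:
lambda_1 * g_1 = 7.02 * 0.29 = 2.0358
lambda_2 * g_2 = 2.42 * -3.72 = -9.0024
lambda_3 * g_3 = 3.75 * -4.75 = -17.8125
Total violation = 2.0358 + 9.0024 + 17.8125 = 28.8507


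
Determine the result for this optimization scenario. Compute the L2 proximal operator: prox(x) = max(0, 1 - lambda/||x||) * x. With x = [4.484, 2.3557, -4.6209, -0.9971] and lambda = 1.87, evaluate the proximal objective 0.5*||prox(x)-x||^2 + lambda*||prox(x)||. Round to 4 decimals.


Step 1: Compute ||x||.
||x|| = 6.9284
Step 2: Compute scaling factor.
scale = max(0, 1 - 1.87/6.9284) = 0.7301
Step 3: prox(x) = [3.2737, 1.7199, -3.3737, -0.728]
||prox(x)|| = 5.0584
Step 4: Proximal objective.
0.5*||prox-x||^2 = 1.7485
lambda*||prox|| = 9.4592
Total = 11.2076


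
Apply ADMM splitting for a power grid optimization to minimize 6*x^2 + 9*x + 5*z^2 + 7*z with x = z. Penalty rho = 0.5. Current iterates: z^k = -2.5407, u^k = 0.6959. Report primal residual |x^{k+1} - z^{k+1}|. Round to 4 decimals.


ADMM iteration with rho = 0.5, z^k = -2.5407, u^k = 0.6959
Step 1: x-update.
Minimize 6*x^2 + 9*x + (0.5/2)*(x + 2.5407 + 0.6959)^2
FOC: (2*6 + 0.5)*x = -9 + 0.5*(-2.5407 - 0.6959)
x^{k+1} = -0.8495
Step 2: z-update.
Minimize 5*z^2 + 7*z + (0.5/2)*(-0.8495 - z + 0.6959)^2
FOC: (2*5 + 0.5)*z = -7 + 0.5*(-0.8495 + 0.6959)
z^{k+1} = -0.674
Step 3: u-update.
u^{k+1} = 0.6959 - 0.8495 + 0.674 = 0.5204
Step 4: Primal residual = |-0.8495 + 0.674| = 0.1755


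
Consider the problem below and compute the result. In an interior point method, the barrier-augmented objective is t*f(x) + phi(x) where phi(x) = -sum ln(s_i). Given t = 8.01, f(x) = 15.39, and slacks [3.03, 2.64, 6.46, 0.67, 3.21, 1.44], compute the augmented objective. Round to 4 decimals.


Step 1: Compute log-barrier.
ln values: [1.1086, 0.9708, 1.8656, -0.4005, 1.1663, 0.3646]
phi = -(1.1086 + 0.9708 + 1.8656 - 0.4005 + 1.1663 + 0.3646) = -5.0754
Step 2: Compute augmented objective.
t*f(x) = 8.01*15.39 = 123.2739
Total = 123.2739 - 5.0754 = 118.1985


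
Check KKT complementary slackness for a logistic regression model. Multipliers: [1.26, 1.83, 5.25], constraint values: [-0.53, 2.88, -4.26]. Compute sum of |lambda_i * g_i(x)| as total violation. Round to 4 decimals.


KKT complementary slackness check:
lambda_1 * g_1 = 1.26 * -0.53 = -0.6678
lambda_2 * g_2 = 1.83 * 2.88 = 5.2704
lambda_3 * g_3 = 5.25 * -4.26 = -22.365
Total violation = 0.6678 + 5.2704 + 22.365 = 28.3032


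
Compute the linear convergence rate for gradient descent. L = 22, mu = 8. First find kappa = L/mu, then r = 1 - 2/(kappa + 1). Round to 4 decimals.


Step 1: Compute the condition number.
kappa = L/mu = 22/8 = 2.75
Step 2: Compute the convergence rate.
r = 1 - 2/(kappa + 1) = 1 - 2*mu/(L + mu) = (L - mu)/(L + mu) = 14/30 = 0.4667


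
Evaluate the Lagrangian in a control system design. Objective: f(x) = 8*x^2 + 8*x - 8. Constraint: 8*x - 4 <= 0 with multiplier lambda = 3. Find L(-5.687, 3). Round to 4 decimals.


Step 1: Evaluate f(x).
f(-5.687) = 8*(-5.687)^2 + 8*(-5.687) - 8 = 205.2398
Step 2: Evaluate g(x).
g(-5.687) = 8*-5.687 - 4 = -49.496
Step 3: Compute Lagrangian.
L = 205.2398 + 3*-49.496 = 56.7518


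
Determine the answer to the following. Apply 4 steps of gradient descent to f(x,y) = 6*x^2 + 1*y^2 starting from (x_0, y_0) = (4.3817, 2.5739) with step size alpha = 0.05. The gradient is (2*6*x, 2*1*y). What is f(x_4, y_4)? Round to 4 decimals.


Gradient descent on f(x,y) = 6*x^2 + 1*y^2.
Starting point: (4.3817, 2.5739), alpha = 0.05
Step 1: grad_x = 2*6*4.3817 = 52.5804, grad_y = 2*1*2.5739 = 5.1478
  x_1 = 4.3817 - 0.05*52.5804 = 1.7527
  y_1 = 2.5739 - 0.05*5.1478 = 2.3165
Step 2: grad_x = 2*6*1.7527 = 21.0322, grad_y = 2*1*2.3165 = 4.633
  x_2 = 1.7527 - 0.05*21.0322 = 0.7011
  y_2 = 2.3165 - 0.05*4.633 = 2.0849
Step 3: grad_x = 2*6*0.7011 = 8.4129, grad_y = 2*1*2.0849 = 4.1697
  x_3 = 0.7011 - 0.05*8.4129 = 0.2804
  y_3 = 2.0849 - 0.05*4.1697 = 1.8764
Step 4: grad_x = 2*6*0.2804 = 3.3651, grad_y = 2*1*1.8764 = 3.7527
  x_4 = 0.2804 - 0.05*3.3651 = 0.1122
  y_4 = 1.8764 - 0.05*3.7527 = 1.6887
f(0.1122, 1.6887) = 6*0.1122^2 + 1*1.6887^2 = 2.9273


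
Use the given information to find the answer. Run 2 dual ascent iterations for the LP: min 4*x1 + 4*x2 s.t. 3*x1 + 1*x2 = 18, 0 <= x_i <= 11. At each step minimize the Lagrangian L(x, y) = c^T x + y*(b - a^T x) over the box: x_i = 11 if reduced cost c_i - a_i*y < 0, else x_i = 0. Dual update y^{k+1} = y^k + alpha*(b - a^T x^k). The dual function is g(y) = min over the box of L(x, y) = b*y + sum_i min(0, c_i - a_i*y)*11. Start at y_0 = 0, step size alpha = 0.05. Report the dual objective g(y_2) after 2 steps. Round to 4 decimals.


Dual ascent for LP: min 4*x1 + 4*x2, 3*x1 + 1*x2 = 18, 0 <= x_i <= 11
Step 1: y^k = 0.0, reduced costs: (4.0, 4.0)
  x^k = (0.0, 0.0), subgradient = b - a^T x = 18.0
  y^{k+1} = 0.0 + 0.05*18.0 = 0.9
Step 2: y^k = 0.9, reduced costs: (1.3, 3.1)
  x^k = (0.0, 0.0), subgradient = b - a^T x = 18.0
  y^{k+1} = 0.9 + 0.05*18.0 = 1.8
Dual objective at y_2 = 1.8: reduced costs (-1.4, 2.2), box minimizer x = (11.0, 0.0)
g(y_2) = b*y + (c1 - a1*y)*x1 + (c2 - a2*y)*x2 = 18*1.8 + (-1.4)*11.0 + 2.2*0.0 = 32.4 - 15.4 + 0.0 = 17.0


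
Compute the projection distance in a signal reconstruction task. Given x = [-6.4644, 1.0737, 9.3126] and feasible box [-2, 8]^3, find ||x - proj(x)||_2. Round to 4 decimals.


Project each component onto [-2, 8].
clip(-6.4644) = -2.0, clip(1.0737) = 1.0737, clip(9.3126) = 8.0
Projection = [-2.0, 1.0737, 8.0]
Squared diffs: [19.9309, 0.0, 1.7229]
Distance = sqrt(21.6538) = 4.6534


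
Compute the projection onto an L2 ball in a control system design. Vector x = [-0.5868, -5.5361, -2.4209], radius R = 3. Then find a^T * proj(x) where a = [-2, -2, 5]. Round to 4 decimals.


Step 1: Compute ||x|| (intermediates to 6 decimals).
||x|| = sqrt((-0.5868)^2 + (-5.5361)^2 + (-2.4209)^2) = 6.070708
Step 2: Project.
Since ||x|| > R, scale = R/||x|| = 3/6.070708 = 0.494176, proj(x) = scale * x
proj(x) = [-0.289982, -2.735808, -1.196351]
Step 3: Dot product.
a^T * proj(x) = -2*(-0.289982) - 2*(-2.735808) + 5*(-1.196351) = 0.0698


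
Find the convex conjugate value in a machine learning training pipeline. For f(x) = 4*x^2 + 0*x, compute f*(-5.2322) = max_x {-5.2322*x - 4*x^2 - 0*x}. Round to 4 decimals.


f*(y) = sup_x {y*x - a*x^2 - b*x} = sup_x {(y-b)*x - a*x^2}
FOC: (y - b) - 2a*x = 0 => x* = (y - b)/(2a)
x* = (-5.2322 - 0)/(2*4) = -0.654
f*(-5.2322) = (y-b)^2/(4a) = (-5.2322 - 0)^2/(4*4)
= 27.3759/16 = 1.711


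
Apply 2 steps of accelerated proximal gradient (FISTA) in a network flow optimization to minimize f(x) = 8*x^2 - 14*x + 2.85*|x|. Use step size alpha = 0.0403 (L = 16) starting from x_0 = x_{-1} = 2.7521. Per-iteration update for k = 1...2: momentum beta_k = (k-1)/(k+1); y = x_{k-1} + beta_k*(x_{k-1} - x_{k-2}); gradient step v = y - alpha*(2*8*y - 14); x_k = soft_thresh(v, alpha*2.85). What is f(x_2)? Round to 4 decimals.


FISTA on f(x) = 8*x^2 - 14*x + 2.85*|x|
L = 16, alpha = 0.0403
Iteration 1: beta = 0.0, y = 2.7521 + 0.0*(2.7521 - 2.7521) = 2.7521
  grad(y) = 30.0336, v = y - alpha*grad = 1.5417
  prox(v) = soft_thresh(1.5417, 0.1149) = 1.4269
Iteration 2: beta = 0.3333, y = 1.4269 + 0.3333*(1.4269 - 2.7521) = 0.9852
  grad(y) = 1.7625, v = y - alpha*grad = 0.9141
  prox(v) = soft_thresh(0.9141, 0.1149) = 0.7993
f(x_2) = 8*0.7993^2 - 14*0.7993 + 2.85*|0.7993| = -3.8012


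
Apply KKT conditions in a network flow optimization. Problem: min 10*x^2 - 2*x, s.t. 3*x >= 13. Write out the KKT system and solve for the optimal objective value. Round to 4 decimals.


Step 1: Try lambda = 0 (constraint inactive).
x_unc = 2/(2*10) = 0.1
Check: 3*0.1 = 0.3 < 13 -- violated!
Step 2: Constraint must be active: 3*x = 13
x* = 13/3 = 4.3333 (rounded; the exact value 13/3 is used below)
lambda = (2*10*(13/3) - 2)/3 = 28.2222
Step 3: Compute optimal value.
f(x*) = 10*(13/3)^2 - 2*(13/3) = 179.1111


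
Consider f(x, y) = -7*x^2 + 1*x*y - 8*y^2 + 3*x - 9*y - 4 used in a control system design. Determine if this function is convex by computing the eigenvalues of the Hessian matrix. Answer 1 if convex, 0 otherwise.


The Hessian of f(x,y) = -7*x^2 + 1*x*y - 8*y^2 + 3*x - 9*y - 4 is:
H = [[-14, 1], [1, -16]]
Trace = -14 - 16 = -30
Determinant = -14*-16 - (1)^2 = 223
Discriminant = (-30)^2 - 4*223 = 8.0
Eigenvalues: lambda_1 = -16.4142, lambda_2 = -13.5858
The function is not convex.

0


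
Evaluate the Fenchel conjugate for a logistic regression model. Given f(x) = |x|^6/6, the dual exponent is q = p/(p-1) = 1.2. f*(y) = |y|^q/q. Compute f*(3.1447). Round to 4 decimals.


The conjugate exponent q satisfies 1/p + 1/q = 1.
p = 6, so q = 6/(6 - 1) = 1.2
|y|^q = 3.1447^1.2 = 3.9545
f*(3.1447) = 3.9545 / 1.2 = 3.2954


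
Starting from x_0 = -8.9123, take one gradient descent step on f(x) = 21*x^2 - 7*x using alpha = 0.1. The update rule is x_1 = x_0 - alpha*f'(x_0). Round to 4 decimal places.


We compute the gradient at x_0 and apply the update.
f'(x) = 42*x - 7
f'(-8.9123) = 42*-8.9123 - 7 = -381.3166
x_1 = -8.9123 - 0.1*-381.3166 = 29.2194


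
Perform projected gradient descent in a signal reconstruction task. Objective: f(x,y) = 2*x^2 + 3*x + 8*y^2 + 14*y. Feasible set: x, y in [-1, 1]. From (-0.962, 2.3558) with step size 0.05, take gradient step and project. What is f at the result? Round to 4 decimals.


Step 1: Compute gradient at (-0.962, 2.3558).
grad_x = 2*2*-0.962 + 3 = -0.848
grad_y = 2*8*2.3558 + 14 = 51.6928
Step 2: Gradient step.
x_raw = -0.962 - 0.05*-0.848 = -0.9196
y_raw = 2.3558 - 0.05*51.6928 = -0.2288
Step 3: Project onto [-1, 1].
x_proj = clip(-0.9196) = -0.9196
y_proj = clip(-0.2288) = -0.2288
Step 4: Evaluate f.
f(-0.9196, -0.2288) = -3.8523


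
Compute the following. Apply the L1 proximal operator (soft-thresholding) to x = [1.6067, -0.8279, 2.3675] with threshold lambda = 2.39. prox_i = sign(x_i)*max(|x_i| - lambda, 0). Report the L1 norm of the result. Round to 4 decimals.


Soft-thresholding with lambda = 2.39:
prox(1.6067) = sign(1.6067)*max(|1.6067| - 2.39, 0) = 0.0
prox(-0.8279) = sign(-0.8279)*max(|-0.8279| - 2.39, 0) = 0.0
prox(2.3675) = sign(2.3675)*max(|2.3675| - 2.39, 0) = 0.0
prox(x) = [0.0, 0.0, 0.0]
||prox(x)||_1 = 0.0 + 0.0 + 0.0 = 0.0


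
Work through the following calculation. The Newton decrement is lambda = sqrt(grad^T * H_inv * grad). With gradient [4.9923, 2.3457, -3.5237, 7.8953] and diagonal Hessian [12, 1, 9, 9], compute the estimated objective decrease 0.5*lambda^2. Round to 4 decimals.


Step 1: H is diagonal, so H^(-1) * g = [0.416, 2.3457, -0.3915, 0.8773].
Step 2: g^T H^(-1) g = sum_i g_i^2 / H_ii
  = (4.9923)^2/12 + (2.3457)^2/1 + (-3.5237)^2/9 + (7.8953)^2/9
  = 2.0769 + 5.5023 + 1.3796 + 6.9262 = 15.885
Step 3: Objective decrease = 0.5 * g^T H^(-1) g = 7.9425


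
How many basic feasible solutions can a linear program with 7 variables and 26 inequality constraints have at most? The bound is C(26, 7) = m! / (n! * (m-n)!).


Each vertex corresponds to some choice of n active constraints out of m, so the number of vertices is at most C(m, n) = m! / (n!(m-n)!).
m = 26, n = 7
Numerator: 26 * 25 * 24 * 23 * 22 * 21 * 20
Denominator: 7! = 5040
C(26, 7) = 657800


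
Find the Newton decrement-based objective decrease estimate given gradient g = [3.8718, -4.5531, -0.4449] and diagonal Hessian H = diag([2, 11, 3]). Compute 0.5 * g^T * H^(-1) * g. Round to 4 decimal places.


Step 1: H is diagonal, so H^(-1) * g = [1.9359, -0.4139, -0.1483].
Step 2: g^T H^(-1) g = sum_i g_i^2 / H_ii
  = (3.8718)^2/2 + (-4.5531)^2/11 + (-0.4449)^2/3
  = 7.4954 + 1.8846 + 0.066 = 9.446
Step 3: Objective decrease = 0.5 * g^T H^(-1) g = 4.723


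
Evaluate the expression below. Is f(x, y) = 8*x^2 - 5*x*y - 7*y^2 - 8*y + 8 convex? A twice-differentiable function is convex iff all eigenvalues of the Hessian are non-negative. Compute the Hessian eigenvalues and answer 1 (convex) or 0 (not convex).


The Hessian of f(x,y) = 8*x^2 - 5*x*y - 7*y^2 - 8*y + 8 is:
H = [[16, -5], [-5, -14]]
Trace = 16 - 14 = 2
Determinant = 16*-14 - (-5)^2 = -249
Discriminant = (2)^2 - 4*-249 = 1000.0
Eigenvalues: lambda_1 = -14.8114, lambda_2 = 16.8114
The function is not convex.

0


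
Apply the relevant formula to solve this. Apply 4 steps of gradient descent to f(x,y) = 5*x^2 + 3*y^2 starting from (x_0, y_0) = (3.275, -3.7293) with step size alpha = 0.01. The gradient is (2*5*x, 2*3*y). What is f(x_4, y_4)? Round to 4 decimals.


Gradient descent on f(x,y) = 5*x^2 + 3*y^2.
Starting point: (3.275, -3.7293), alpha = 0.01
Step 1: grad_x = 2*5*3.275 = 32.75, grad_y = 2*3*-3.7293 = -22.3758
  x_1 = 3.275 - 0.01*32.75 = 2.9475
  y_1 = -3.7293 - 0.01*-22.3758 = -3.5055
Step 2: grad_x = 2*5*2.9475 = 29.475, grad_y = 2*3*-3.5055 = -21.0333
  x_2 = 2.9475 - 0.01*29.475 = 2.6528
  y_2 = -3.5055 - 0.01*-21.0333 = -3.2952
Step 3: grad_x = 2*5*2.6528 = 26.5275, grad_y = 2*3*-3.2952 = -19.7713
  x_3 = 2.6528 - 0.01*26.5275 = 2.3875
  y_3 = -3.2952 - 0.01*-19.7713 = -3.0975
Step 4: grad_x = 2*5*2.3875 = 23.8748, grad_y = 2*3*-3.0975 = -18.585
  x_4 = 2.3875 - 0.01*23.8748 = 2.1487
  y_4 = -3.0975 - 0.01*-18.585 = -2.9116
f(2.1487, -2.9116) = 5*2.1487^2 + 3*(-2.9116)^2 = 48.5182


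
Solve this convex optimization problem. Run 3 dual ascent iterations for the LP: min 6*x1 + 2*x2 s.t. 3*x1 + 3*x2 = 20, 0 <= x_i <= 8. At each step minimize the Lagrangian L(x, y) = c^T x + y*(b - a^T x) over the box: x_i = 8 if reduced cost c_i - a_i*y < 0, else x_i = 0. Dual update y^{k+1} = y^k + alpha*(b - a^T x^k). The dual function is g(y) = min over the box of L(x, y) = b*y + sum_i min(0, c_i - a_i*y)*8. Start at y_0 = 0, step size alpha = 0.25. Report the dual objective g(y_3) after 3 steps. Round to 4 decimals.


Dual ascent for LP: min 6*x1 + 2*x2, 3*x1 + 3*x2 = 20, 0 <= x_i <= 8
Step 1: y^k = 0.0, reduced costs: (6.0, 2.0)
  x^k = (0.0, 0.0), subgradient = b - a^T x = 20.0
  y^{k+1} = 0.0 + 0.25*20.0 = 5.0
Step 2: y^k = 5.0, reduced costs: (-9.0, -13.0)
  x^k = (8.0, 8.0), subgradient = b - a^T x = -28.0
  y^{k+1} = 5.0 + 0.25*-28.0 = -2.0
Step 3: y^k = -2.0, reduced costs: (12.0, 8.0)
  x^k = (0.0, 0.0), subgradient = b - a^T x = 20.0
  y^{k+1} = -2.0 + 0.25*20.0 = 3.0
Dual objective at y_3 = 3.0: reduced costs (-3.0, -7.0), box minimizer x = (8.0, 8.0)
g(y_3) = b*y + (c1 - a1*y)*x1 + (c2 - a2*y)*x2 = 20*3.0 + (-3.0)*8.0 + (-7.0)*8.0 = 60.0 - 24.0 - 56.0 = -20.0


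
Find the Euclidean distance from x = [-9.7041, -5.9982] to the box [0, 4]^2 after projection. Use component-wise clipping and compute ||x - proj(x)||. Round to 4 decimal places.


Project each component onto [0, 4].
clip(-9.7041) = 0.0, clip(-5.9982) = 0.0
Projection = [0.0, 0.0]
Squared diffs: [94.1696, 35.9784]
Distance = sqrt(130.148) = 11.4082


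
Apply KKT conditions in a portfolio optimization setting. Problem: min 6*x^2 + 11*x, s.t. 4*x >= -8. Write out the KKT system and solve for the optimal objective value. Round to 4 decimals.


Step 1: Try lambda = 0 (constraint inactive).
Stationarity: 2*6*x + 11 = 0
x* = -11/(2*6) = -11/12 = -0.9167 (rounded; the exact value -11/12 is used below)
Check constraint: 4*-0.9167 = -3.6668 >= -8 -- satisfied.
Step 2: Compute optimal value.
f(x*) = 6*(-11/12)^2 + 11*(-11/12) = -5.0417


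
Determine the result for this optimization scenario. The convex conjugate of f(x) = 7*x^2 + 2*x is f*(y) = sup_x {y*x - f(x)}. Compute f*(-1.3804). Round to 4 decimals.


f*(y) = sup_x {y*x - a*x^2 - b*x} = sup_x {(y-b)*x - a*x^2}
FOC: (y - b) - 2a*x = 0 => x* = (y - b)/(2a)
x* = (-1.3804 - 2)/(2*7) = -0.2415
f*(-1.3804) = (y-b)^2/(4a) = (-1.3804 - 2)^2/(4*7)
= 11.4271/28 = 0.4081


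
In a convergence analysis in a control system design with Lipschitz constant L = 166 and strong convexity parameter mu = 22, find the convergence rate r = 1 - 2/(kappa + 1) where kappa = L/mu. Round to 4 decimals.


Step 1: Compute the condition number.
kappa = L/mu = 166/22 = 7.5455
Step 2: Compute the convergence rate.
r = 1 - 2/(kappa + 1) = 1 - 2*mu/(L + mu) = (L - mu)/(L + mu) = 144/188 = 0.766


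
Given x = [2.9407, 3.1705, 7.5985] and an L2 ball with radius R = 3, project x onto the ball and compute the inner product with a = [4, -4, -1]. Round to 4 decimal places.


Step 1: Compute ||x|| (intermediates to 6 decimals).
||x|| = sqrt(2.9407^2 + 3.1705^2 + 7.5985^2) = 8.742825
Step 2: Project.
Since ||x|| > R, scale = R/||x|| = 3/8.742825 = 0.343139, proj(x) = scale * x
proj(x) = [1.009069, 1.087922, 2.607342]
Step 3: Dot product.
a^T * proj(x) = 4*1.009069 - 4*1.087922 - 1*2.607342 = -2.9228


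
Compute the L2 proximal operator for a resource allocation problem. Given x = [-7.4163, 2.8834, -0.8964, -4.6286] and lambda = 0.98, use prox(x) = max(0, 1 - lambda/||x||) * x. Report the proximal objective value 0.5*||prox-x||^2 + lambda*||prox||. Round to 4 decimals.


Step 1: Compute ||x||.
||x|| = 9.2489
Step 2: Compute scaling factor.
scale = max(0, 1 - 0.98/9.2489) = 0.894
Step 3: prox(x) = [-6.6305, 2.5779, -0.8014, -4.1382]
||prox(x)|| = 8.2689
Step 4: Proximal objective.
0.5*||prox-x||^2 = 0.4802
lambda*||prox|| = 8.1035
Total = 8.5838


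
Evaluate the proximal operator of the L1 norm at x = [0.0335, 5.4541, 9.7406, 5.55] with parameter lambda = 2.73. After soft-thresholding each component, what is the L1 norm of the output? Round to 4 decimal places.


Soft-thresholding with lambda = 2.73:
prox(0.0335) = sign(0.0335)*max(|0.0335| - 2.73, 0) = 0.0
prox(5.4541) = sign(5.4541)*max(|5.4541| - 2.73, 0) = 2.7241
prox(9.7406) = sign(9.7406)*max(|9.7406| - 2.73, 0) = 7.0106
prox(5.55) = sign(5.55)*max(|5.55| - 2.73, 0) = 2.82
prox(x) = [0.0, 2.7241, 7.0106, 2.82]
||prox(x)||_1 = 0.0 + 2.7241 + 7.0106 + 2.82 = 12.5547


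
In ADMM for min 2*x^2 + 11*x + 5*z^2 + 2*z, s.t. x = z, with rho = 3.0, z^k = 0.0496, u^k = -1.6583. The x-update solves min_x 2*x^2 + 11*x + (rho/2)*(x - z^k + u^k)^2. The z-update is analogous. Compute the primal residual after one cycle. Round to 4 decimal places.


ADMM iteration with rho = 3.0, z^k = 0.0496, u^k = -1.6583
Step 1: x-update.
Minimize 2*x^2 + 11*x + (3.0/2)*(x - 0.0496 - 1.6583)^2
FOC: (2*2 + 3.0)*x = -11 + 3.0*(0.0496 + 1.6583)
x^{k+1} = -0.8395
Step 2: z-update.
Minimize 5*z^2 + 2*z + (3.0/2)*(-0.8395 - z - 1.6583)^2
FOC: (2*5 + 3.0)*z = -2 + 3.0*(-0.8395 - 1.6583)
z^{k+1} = -0.7303
Step 3: u-update.
u^{k+1} = -1.6583 - 0.8395 + 0.7303 = -1.7675
Step 4: Primal residual = |-0.8395 + 0.7303| = 0.1092


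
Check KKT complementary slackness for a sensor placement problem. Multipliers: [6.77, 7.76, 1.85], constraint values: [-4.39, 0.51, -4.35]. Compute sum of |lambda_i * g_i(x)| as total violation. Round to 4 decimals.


KKT complementary slackness check:
lambda_1 * g_1 = 6.77 * -4.39 = -29.7203
lambda_2 * g_2 = 7.76 * 0.51 = 3.9576
lambda_3 * g_3 = 1.85 * -4.35 = -8.0475
Total violation = 29.7203 + 3.9576 + 8.0475 = 41.7254


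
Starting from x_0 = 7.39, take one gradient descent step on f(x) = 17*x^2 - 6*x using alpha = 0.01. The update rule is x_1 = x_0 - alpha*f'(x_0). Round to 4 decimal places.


We compute the gradient at x_0 and apply the update.
f'(x) = 34*x - 6
f'(7.39) = 34*7.39 - 6 = 245.26
x_1 = 7.39 - 0.01*245.26 = 4.9374


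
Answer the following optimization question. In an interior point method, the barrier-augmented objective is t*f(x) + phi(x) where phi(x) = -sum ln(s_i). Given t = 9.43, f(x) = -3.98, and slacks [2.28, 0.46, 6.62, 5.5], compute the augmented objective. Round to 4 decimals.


Step 1: Compute log-barrier.
ln values: [0.8242, -0.7765, 1.8901, 1.7047]
phi = -(0.8242 - 0.7765 + 1.8901 + 1.7047) = -3.6425
Step 2: Compute augmented objective.
t*f(x) = 9.43*-3.98 = -37.5314
Total = -37.5314 - 3.6425 = -41.1739


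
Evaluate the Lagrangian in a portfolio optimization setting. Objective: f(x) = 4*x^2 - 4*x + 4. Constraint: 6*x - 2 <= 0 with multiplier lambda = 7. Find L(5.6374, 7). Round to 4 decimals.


Step 1: Evaluate f(x).
f(5.6374) = 4*5.6374^2 - 4*5.6374 + 4 = 108.5715
Step 2: Evaluate g(x).
g(5.6374) = 6*5.6374 - 2 = 31.8244
Step 3: Compute Lagrangian.
L = 108.5715 + 7*31.8244 = 331.3423


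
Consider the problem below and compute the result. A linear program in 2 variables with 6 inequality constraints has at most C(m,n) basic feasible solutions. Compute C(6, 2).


Each vertex corresponds to some choice of n active constraints out of m, so the number of vertices is at most C(m, n) = m! / (n!(m-n)!).
m = 6, n = 2
Numerator: 6 * 5
Denominator: 2! = 2
C(6, 2) = 15


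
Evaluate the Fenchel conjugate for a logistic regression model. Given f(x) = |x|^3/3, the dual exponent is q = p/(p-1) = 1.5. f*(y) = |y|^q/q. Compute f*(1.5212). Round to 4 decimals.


The conjugate exponent q satisfies 1/p + 1/q = 1.
p = 3, so q = 3/(3 - 1) = 1.5
|y|^q = 1.5212^1.5 = 1.8762
f*(1.5212) = 1.8762 / 1.5 = 1.2508


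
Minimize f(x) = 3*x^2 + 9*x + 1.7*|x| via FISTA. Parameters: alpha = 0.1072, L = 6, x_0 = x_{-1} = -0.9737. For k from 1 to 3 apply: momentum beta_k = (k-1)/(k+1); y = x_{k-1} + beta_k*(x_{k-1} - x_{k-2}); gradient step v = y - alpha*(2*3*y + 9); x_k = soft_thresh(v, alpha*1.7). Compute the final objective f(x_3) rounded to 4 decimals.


FISTA on f(x) = 3*x^2 + 9*x + 1.7*|x|
L = 6, alpha = 0.1072
Iteration 1: beta = 0.0, y = -0.9737 + 0.0*(-0.9737 + 0.9737) = -0.9737
  grad(y) = 3.1578, v = y - alpha*grad = -1.3122
  prox(v) = soft_thresh(-1.3122, 0.1822) = -1.13
Iteration 2: beta = 0.3333, y = -1.13 + 0.3333*(-1.13 + 0.9737) = -1.1821
  grad(y) = 1.9076, v = y - alpha*grad = -1.3866
  prox(v) = soft_thresh(-1.3866, 0.1822) = -1.2043
Iteration 3: beta = 0.5, y = -1.2043 + 0.5*(-1.2043 + 1.13) = -1.2415
  grad(y) = 1.551, v = y - alpha*grad = -1.4078
  prox(v) = soft_thresh(-1.4078, 0.1822) = -1.2255
f(x_3) = 3*(-1.2255)^2 + 9*(-1.2255) + 1.7*|-1.2255| = -4.4406


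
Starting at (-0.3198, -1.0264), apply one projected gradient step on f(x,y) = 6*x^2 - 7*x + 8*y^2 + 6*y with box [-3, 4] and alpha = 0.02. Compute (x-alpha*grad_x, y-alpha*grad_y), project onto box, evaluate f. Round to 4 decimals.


Step 1: Compute gradient at (-0.3198, -1.0264).
grad_x = 2*6*-0.3198 - 7 = -10.8376
grad_y = 2*8*-1.0264 + 6 = -10.4224
Step 2: Gradient step.
x_raw = -0.3198 - 0.02*-10.8376 = -0.103
y_raw = -1.0264 - 0.02*-10.4224 = -0.818
Step 3: Project onto [-3, 4].
x_proj = clip(-0.103) = -0.103
y_proj = clip(-0.818) = -0.818
Step 4: Evaluate f.
f(-0.103, -0.818) = 1.2297


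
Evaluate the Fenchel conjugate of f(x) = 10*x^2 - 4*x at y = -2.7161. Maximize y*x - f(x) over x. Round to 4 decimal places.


f*(y) = sup_x {y*x - a*x^2 - b*x} = sup_x {(y-b)*x - a*x^2}
FOC: (y - b) - 2a*x = 0 => x* = (y - b)/(2a)
x* = (-2.7161 + 4)/(2*10) = 0.0642
f*(-2.7161) = (y-b)^2/(4a) = (-2.7161 + 4)^2/(4*10)
= 1.6484/40 = 0.0412


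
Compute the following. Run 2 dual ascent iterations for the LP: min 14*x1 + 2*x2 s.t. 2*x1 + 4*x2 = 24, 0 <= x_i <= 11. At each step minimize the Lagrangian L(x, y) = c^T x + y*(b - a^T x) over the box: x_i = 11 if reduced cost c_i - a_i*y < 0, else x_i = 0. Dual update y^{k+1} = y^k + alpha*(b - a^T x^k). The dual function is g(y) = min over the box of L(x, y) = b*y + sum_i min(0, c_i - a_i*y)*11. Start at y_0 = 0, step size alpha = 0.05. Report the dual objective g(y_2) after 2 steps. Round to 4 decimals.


Dual ascent for LP: min 14*x1 + 2*x2, 2*x1 + 4*x2 = 24, 0 <= x_i <= 11
Step 1: y^k = 0.0, reduced costs: (14.0, 2.0)
  x^k = (0.0, 0.0), subgradient = b - a^T x = 24.0
  y^{k+1} = 0.0 + 0.05*24.0 = 1.2
Step 2: y^k = 1.2, reduced costs: (11.6, -2.8)
  x^k = (0.0, 11.0), subgradient = b - a^T x = -20.0
  y^{k+1} = 1.2 + 0.05*-20.0 = 0.2
Dual objective at y_2 = 0.2: reduced costs (13.6, 1.2), box minimizer x = (0.0, 0.0)
g(y_2) = b*y + (c1 - a1*y)*x1 + (c2 - a2*y)*x2 = 24*0.2 + 13.6*0.0 + 1.2*0.0 = 4.8 + 0.0 + 0.0 = 4.8


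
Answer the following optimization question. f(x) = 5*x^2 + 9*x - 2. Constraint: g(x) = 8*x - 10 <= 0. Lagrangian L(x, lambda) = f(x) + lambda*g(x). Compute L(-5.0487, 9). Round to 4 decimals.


Step 1: Evaluate f(x).
f(-5.0487) = 5*(-5.0487)^2 + 9*(-5.0487) - 2 = 80.0086
Step 2: Evaluate g(x).
g(-5.0487) = 8*-5.0487 - 10 = -50.3896
Step 3: Compute Lagrangian.
L = 80.0086 + 9*-50.3896 = -373.4978


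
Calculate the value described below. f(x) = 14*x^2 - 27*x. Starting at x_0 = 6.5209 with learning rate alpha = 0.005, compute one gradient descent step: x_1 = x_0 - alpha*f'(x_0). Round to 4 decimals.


We compute the gradient at x_0 and apply the update.
f'(x) = 28*x - 27
f'(6.5209) = 28*6.5209 - 27 = 155.5852
x_1 = 6.5209 - 0.005*155.5852 = 5.743


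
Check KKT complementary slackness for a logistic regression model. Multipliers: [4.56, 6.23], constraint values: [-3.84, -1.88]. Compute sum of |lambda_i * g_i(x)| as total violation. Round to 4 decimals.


KKT complementary slackness check:
lambda_1 * g_1 = 4.56 * -3.84 = -17.5104
lambda_2 * g_2 = 6.23 * -1.88 = -11.7124
Total violation = 17.5104 + 11.7124 = 29.2228


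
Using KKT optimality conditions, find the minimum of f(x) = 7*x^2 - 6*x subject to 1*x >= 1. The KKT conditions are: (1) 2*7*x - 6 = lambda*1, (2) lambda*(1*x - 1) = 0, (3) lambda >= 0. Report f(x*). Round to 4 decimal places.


Step 1: Try lambda = 0 (constraint inactive).
x_unc = 6/(2*7) = 0.4286
Check: 1*0.4286 = 0.4286 < 1 -- violated!
Step 2: Constraint must be active: 1*x = 1
x* = 1/1 = 1.0
lambda = (2*7*1.0 - 6)/1 = 8.0
Step 3: Compute optimal value.
f(x*) = 7*1.0^2 - 6*1.0 = 1.0


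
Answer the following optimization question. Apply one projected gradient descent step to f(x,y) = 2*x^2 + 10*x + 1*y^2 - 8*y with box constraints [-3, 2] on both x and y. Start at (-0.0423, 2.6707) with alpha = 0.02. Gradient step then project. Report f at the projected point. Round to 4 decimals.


Step 1: Compute gradient at (-0.0423, 2.6707).
grad_x = 2*2*-0.0423 + 10 = 9.8308
grad_y = 2*1*2.6707 - 8 = -2.6586
Step 2: Gradient step.
x_raw = -0.0423 - 0.02*9.8308 = -0.2389
y_raw = 2.6707 - 0.02*-2.6586 = 2.7239
Step 3: Project onto [-3, 2].
x_proj = clip(-0.2389) = -0.2389
y_proj = clip(2.7239) = 2.0
Step 4: Evaluate f.
f(-0.2389, 2.0) = -14.275


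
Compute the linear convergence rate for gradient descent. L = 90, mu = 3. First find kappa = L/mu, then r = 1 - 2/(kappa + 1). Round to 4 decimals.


Step 1: Compute the condition number.
kappa = L/mu = 90/3 = 30.0
Step 2: Compute the convergence rate.
r = 1 - 2/(kappa + 1) = 1 - 2*mu/(L + mu) = (L - mu)/(L + mu) = 87/93 = 0.9355


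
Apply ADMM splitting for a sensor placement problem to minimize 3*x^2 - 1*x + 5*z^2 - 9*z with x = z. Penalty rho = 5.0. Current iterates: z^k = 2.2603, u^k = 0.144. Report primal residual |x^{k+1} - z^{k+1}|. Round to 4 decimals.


ADMM iteration with rho = 5.0, z^k = 2.2603, u^k = 0.144
Step 1: x-update.
Minimize 3*x^2 - 1*x + (5.0/2)*(x - 2.2603 + 0.144)^2
FOC: (2*3 + 5.0)*x = 1 + 5.0*(2.2603 - 0.144)
x^{k+1} = 1.0529
Step 2: z-update.
Minimize 5*z^2 - 9*z + (5.0/2)*(1.0529 - z + 0.144)^2
FOC: (2*5 + 5.0)*z = 9 + 5.0*(1.0529 + 0.144)
z^{k+1} = 0.999
Step 3: u-update.
u^{k+1} = 0.144 + 1.0529 - 0.999 = 0.1979
Step 4: Primal residual = |1.0529 - 0.999| = 0.0539


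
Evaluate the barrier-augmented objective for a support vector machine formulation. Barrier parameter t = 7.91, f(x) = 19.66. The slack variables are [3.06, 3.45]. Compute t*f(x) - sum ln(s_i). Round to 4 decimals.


Step 1: Compute log-barrier.
ln values: [1.1184, 1.2384]
phi = -(1.1184 + 1.2384) = -2.3568
Step 2: Compute augmented objective.
t*f(x) = 7.91*19.66 = 155.5106
Total = 155.5106 - 2.3568 = 153.1538


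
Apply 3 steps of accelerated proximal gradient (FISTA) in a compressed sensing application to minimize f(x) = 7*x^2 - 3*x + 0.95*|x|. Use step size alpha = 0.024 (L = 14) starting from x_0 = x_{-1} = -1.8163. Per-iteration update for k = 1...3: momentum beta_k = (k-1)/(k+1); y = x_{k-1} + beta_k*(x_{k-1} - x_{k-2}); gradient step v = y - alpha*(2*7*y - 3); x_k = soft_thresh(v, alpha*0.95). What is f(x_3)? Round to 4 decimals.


FISTA on f(x) = 7*x^2 - 3*x + 0.95*|x|
L = 14, alpha = 0.024
Iteration 1: beta = 0.0, y = -1.8163 + 0.0*(-1.8163 + 1.8163) = -1.8163
  grad(y) = -28.4282, v = y - alpha*grad = -1.134
  prox(v) = soft_thresh(-1.134, 0.0228) = -1.1112
Iteration 2: beta = 0.3333, y = -1.1112 + 0.3333*(-1.1112 + 1.8163) = -0.8762
  grad(y) = -15.2668, v = y - alpha*grad = -0.5098
  prox(v) = soft_thresh(-0.5098, 0.0228) = -0.487
Iteration 3: beta = 0.5, y = -0.487 + 0.5*(-0.487 + 1.1112) = -0.1749
  grad(y) = -5.4483, v = y - alpha*grad = -0.0441
  prox(v) = soft_thresh(-0.0441, 0.0228) = -0.0213
f(x_3) = 7*(-0.0213)^2 - 3*(-0.0213) + 0.95*|-0.0213| = 0.0874


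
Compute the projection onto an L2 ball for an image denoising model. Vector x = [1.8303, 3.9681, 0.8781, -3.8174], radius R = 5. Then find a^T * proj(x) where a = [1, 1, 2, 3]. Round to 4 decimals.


Step 1: Compute ||x|| (intermediates to 6 decimals).
||x|| = sqrt(1.8303^2 + 3.9681^2 + 0.8781^2 + (-3.8174)^2) = 5.868511
Step 2: Project.
Since ||x|| > R, scale = R/||x|| = 5/5.868511 = 0.852005, proj(x) = scale * x
proj(x) = [1.559425, 3.380841, 0.748146, -3.252444]
Step 3: Dot product.
a^T * proj(x) = 1*1.559425 + 1*3.380841 + 2*0.748146 + 3*(-3.252444) = -3.3208


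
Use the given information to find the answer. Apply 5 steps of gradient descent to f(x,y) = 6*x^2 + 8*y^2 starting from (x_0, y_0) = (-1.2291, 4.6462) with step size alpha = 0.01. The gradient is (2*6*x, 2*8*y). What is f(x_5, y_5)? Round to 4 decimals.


Gradient descent on f(x,y) = 6*x^2 + 8*y^2.
Starting point: (-1.2291, 4.6462), alpha = 0.01
Step 1: grad_x = 2*6*-1.2291 = -14.7492, grad_y = 2*8*4.6462 = 74.3392
  x_1 = -1.2291 - 0.01*-14.7492 = -1.0816
  y_1 = 4.6462 - 0.01*74.3392 = 3.9028
Step 2: grad_x = 2*6*-1.0816 = -12.9793, grad_y = 2*8*3.9028 = 62.4449
  x_2 = -1.0816 - 0.01*-12.9793 = -0.9518
  y_2 = 3.9028 - 0.01*62.4449 = 3.2784
Step 3: grad_x = 2*6*-0.9518 = -11.4218, grad_y = 2*8*3.2784 = 52.4537
  x_3 = -0.9518 - 0.01*-11.4218 = -0.8376
  y_3 = 3.2784 - 0.01*52.4537 = 2.7538
Step 4: grad_x = 2*6*-0.8376 = -10.0512, grad_y = 2*8*2.7538 = 44.0611
  x_4 = -0.8376 - 0.01*-10.0512 = -0.7371
  y_4 = 2.7538 - 0.01*44.0611 = 2.3132
Step 5: grad_x = 2*6*-0.7371 = -8.845, grad_y = 2*8*2.3132 = 37.0114
  x_5 = -0.7371 - 0.01*-8.845 = -0.6486
  y_5 = 2.3132 - 0.01*37.0114 = 1.9431
f(-0.6486, 1.9431) = 6*(-0.6486)^2 + 8*1.9431^2 = 32.7294


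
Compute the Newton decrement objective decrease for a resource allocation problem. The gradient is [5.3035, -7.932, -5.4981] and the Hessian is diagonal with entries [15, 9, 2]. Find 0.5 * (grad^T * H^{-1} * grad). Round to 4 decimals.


Step 1: H is diagonal, so H^(-1) * g = [0.3536, -0.8813, -2.7491].
Step 2: g^T H^(-1) g = sum_i g_i^2 / H_ii
  = (5.3035)^2/15 + (-7.932)^2/9 + (-5.4981)^2/2
  = 1.8751 + 6.9907 + 15.1146 = 23.9804
Step 3: Objective decrease = 0.5 * g^T H^(-1) g = 11.9902


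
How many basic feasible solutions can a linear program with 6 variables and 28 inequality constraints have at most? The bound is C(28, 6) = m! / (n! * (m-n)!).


Each vertex corresponds to some choice of n active constraints out of m, so the number of vertices is at most C(m, n) = m! / (n!(m-n)!).
m = 28, n = 6
Numerator: 28 * 27 * 26 * 25 * 24 * 23
Denominator: 6! = 720
C(28, 6) = 376740


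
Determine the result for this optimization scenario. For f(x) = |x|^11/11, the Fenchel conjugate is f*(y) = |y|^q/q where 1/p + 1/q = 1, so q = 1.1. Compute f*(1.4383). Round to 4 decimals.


The conjugate exponent q satisfies 1/p + 1/q = 1.
p = 11, so q = 11/(11 - 1) = 1.1
|y|^q = 1.4383^1.1 = 1.4915
f*(1.4383) = 1.4915 / 1.1 = 1.3559


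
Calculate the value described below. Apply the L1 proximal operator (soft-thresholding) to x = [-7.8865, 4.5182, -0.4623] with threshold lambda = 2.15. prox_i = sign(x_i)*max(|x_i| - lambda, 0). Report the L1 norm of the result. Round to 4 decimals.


Soft-thresholding with lambda = 2.15:
prox(-7.8865) = sign(-7.8865)*max(|-7.8865| - 2.15, 0) = -5.7365
prox(4.5182) = sign(4.5182)*max(|4.5182| - 2.15, 0) = 2.3682
prox(-0.4623) = sign(-0.4623)*max(|-0.4623| - 2.15, 0) = 0.0
prox(x) = [-5.7365, 2.3682, 0.0]
||prox(x)||_1 = 5.7365 + 2.3682 + 0.0 = 8.1047


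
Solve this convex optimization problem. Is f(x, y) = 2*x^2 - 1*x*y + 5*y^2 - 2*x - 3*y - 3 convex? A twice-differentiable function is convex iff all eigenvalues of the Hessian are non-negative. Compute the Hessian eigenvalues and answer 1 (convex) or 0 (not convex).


The Hessian of f(x,y) = 2*x^2 - 1*x*y + 5*y^2 - 2*x - 3*y - 3 is:
H = [[4, -1], [-1, 10]]
Trace = 4 + 10 = 14
Determinant = 4*10 - (-1)^2 = 39
Discriminant = (14)^2 - 4*39 = 40.0
Eigenvalues: lambda_1 = 3.8377, lambda_2 = 10.1623
The function is convex.

1


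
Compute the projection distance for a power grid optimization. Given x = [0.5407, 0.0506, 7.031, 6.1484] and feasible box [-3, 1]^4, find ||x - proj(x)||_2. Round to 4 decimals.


Project each component onto [-3, 1].
clip(0.5407) = 0.5407, clip(0.0506) = 0.0506, clip(7.031) = 1.0, clip(6.1484) = 1.0
Projection = [0.5407, 0.0506, 1.0, 1.0]
Squared diffs: [0.0, 0.0, 36.373, 26.506]
Distance = sqrt(62.879) = 7.9296


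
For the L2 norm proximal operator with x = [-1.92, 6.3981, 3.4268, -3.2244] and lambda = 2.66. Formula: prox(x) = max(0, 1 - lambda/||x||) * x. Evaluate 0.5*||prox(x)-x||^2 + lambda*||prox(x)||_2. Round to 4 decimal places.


Step 1: Compute ||x||.
||x|| = 8.1708
Step 2: Compute scaling factor.
scale = max(0, 1 - 2.66/8.1708) = 0.6745
Step 3: prox(x) = [-1.2949, 4.3152, 2.3112, -2.1747]
||prox(x)|| = 5.5108
Step 4: Proximal objective.
0.5*||prox-x||^2 = 3.5378
lambda*||prox|| = 14.6587
Total = 18.1965


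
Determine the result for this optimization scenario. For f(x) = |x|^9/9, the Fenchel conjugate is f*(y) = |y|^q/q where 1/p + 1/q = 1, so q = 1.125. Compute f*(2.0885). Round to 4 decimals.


The conjugate exponent q satisfies 1/p + 1/q = 1.
p = 9, so q = 9/(9 - 1) = 1.125
|y|^q = 2.0885^1.125 = 2.2899
f*(2.0885) = 2.2899 / 1.125 = 2.0355


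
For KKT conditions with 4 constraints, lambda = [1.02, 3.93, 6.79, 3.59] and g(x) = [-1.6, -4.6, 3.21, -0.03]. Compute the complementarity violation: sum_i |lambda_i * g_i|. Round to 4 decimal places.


KKT complementary slackness check:
lambda_1 * g_1 = 1.02 * -1.6 = -1.632
lambda_2 * g_2 = 3.93 * -4.6 = -18.078
lambda_3 * g_3 = 6.79 * 3.21 = 21.7959
lambda_4 * g_4 = 3.59 * -0.03 = -0.1077
Total violation = 1.632 + 18.078 + 21.7959 + 0.1077 = 41.6136


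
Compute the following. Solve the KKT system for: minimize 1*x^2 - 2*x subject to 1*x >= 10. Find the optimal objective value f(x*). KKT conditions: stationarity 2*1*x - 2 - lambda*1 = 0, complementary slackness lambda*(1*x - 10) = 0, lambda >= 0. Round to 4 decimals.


Step 1: Try lambda = 0 (constraint inactive).
x_unc = 2/(2*1) = 1.0
Check: 1*1.0 = 1.0 < 10 -- violated!
Step 2: Constraint must be active: 1*x = 10
x* = 10/1 = 10.0
lambda = (2*1*10.0 - 2)/1 = 18.0
Step 3: Compute optimal value.
f(x*) = 1*10.0^2 - 2*10.0 = 80.0


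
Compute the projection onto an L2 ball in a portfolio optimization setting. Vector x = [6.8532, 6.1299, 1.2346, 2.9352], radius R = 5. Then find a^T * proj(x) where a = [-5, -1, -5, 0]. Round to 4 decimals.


Step 1: Compute ||x|| (intermediates to 6 decimals).
||x|| = sqrt(6.8532^2 + 6.1299^2 + 1.2346^2 + 2.9352^2) = 9.73045
Step 2: Project.
Since ||x|| > R, scale = R/||x|| = 5/9.73045 = 0.513851, proj(x) = scale * x
proj(x) = [3.521524, 3.149855, 0.6344, 1.508255]
Step 3: Dot product.
a^T * proj(x) = -5*3.521524 - 1*3.149855 - 5*0.6344 + 0*1.508255 = -23.9295


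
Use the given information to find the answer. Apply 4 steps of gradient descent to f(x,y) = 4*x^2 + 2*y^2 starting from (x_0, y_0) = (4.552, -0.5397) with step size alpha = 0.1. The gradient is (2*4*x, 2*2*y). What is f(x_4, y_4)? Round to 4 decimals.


Gradient descent on f(x,y) = 4*x^2 + 2*y^2.
Starting point: (4.552, -0.5397), alpha = 0.1
Step 1: grad_x = 2*4*4.552 = 36.416, grad_y = 2*2*-0.5397 = -2.1588
  x_1 = 4.552 - 0.1*36.416 = 0.9104
  y_1 = -0.5397 - 0.1*-2.1588 = -0.3238
Step 2: grad_x = 2*4*0.9104 = 7.2832, grad_y = 2*2*-0.3238 = -1.2953
  x_2 = 0.9104 - 0.1*7.2832 = 0.1821
  y_2 = -0.3238 - 0.1*-1.2953 = -0.1943
Step 3: grad_x = 2*4*0.1821 = 1.4566, grad_y = 2*2*-0.1943 = -0.7772
  x_3 = 0.1821 - 0.1*1.4566 = 0.0364
  y_3 = -0.1943 - 0.1*-0.7772 = -0.1166
Step 4: grad_x = 2*4*0.0364 = 0.2913, grad_y = 2*2*-0.1166 = -0.4663
  x_4 = 0.0364 - 0.1*0.2913 = 0.0073
  y_4 = -0.1166 - 0.1*-0.4663 = -0.0699
f(0.0073, -0.0699) = 4*0.0073^2 + 2*(-0.0699)^2 = 0.01


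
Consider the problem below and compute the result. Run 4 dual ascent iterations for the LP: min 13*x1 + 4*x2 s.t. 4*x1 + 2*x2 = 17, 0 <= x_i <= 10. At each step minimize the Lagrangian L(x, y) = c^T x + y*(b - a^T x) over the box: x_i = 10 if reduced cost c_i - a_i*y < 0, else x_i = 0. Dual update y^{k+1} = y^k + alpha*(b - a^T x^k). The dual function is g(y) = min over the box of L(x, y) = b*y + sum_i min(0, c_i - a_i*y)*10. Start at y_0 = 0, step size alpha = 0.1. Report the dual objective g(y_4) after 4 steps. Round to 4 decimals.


Dual ascent for LP: min 13*x1 + 4*x2, 4*x1 + 2*x2 = 17, 0 <= x_i <= 10
Step 1: y^k = 0.0, reduced costs: (13.0, 4.0)
  x^k = (0.0, 0.0), subgradient = b - a^T x = 17.0
  y^{k+1} = 0.0 + 0.1*17.0 = 1.7
Step 2: y^k = 1.7, reduced costs: (6.2, 0.6)
  x^k = (0.0, 0.0), subgradient = b - a^T x = 17.0
  y^{k+1} = 1.7 + 0.1*17.0 = 3.4
Step 3: y^k = 3.4, reduced costs: (-0.6, -2.8)
  x^k = (10.0, 10.0), subgradient = b - a^T x = -43.0
  y^{k+1} = 3.4 + 0.1*-43.0 = -0.9
Step 4: y^k = -0.9, reduced costs: (16.6, 5.8)
  x^k = (0.0, 0.0), subgradient = b - a^T x = 17.0
  y^{k+1} = -0.9 + 0.1*17.0 = 0.8
Dual objective at y_4 = 0.8: reduced costs (9.8, 2.4), box minimizer x = (0.0, 0.0)
g(y_4) = b*y + (c1 - a1*y)*x1 + (c2 - a2*y)*x2 = 17*0.8 + 9.8*0.0 + 2.4*0.0 = 13.6 + 0.0 + 0.0 = 13.6


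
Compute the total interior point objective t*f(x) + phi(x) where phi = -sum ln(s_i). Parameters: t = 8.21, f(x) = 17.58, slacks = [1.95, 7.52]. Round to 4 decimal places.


Step 1: Compute log-barrier.
ln values: [0.6678, 2.0176]
phi = -(0.6678 + 2.0176) = -2.6854
Step 2: Compute augmented objective.
t*f(x) = 8.21*17.58 = 144.3318
Total = 144.3318 - 2.6854 = 141.6464


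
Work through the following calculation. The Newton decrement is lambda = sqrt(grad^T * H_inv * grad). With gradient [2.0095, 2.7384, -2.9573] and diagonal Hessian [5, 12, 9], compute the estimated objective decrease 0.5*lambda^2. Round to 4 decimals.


Step 1: H is diagonal, so H^(-1) * g = [0.4019, 0.2282, -0.3286].
Step 2: g^T H^(-1) g = sum_i g_i^2 / H_ii
  = (2.0095)^2/5 + (2.7384)^2/12 + (-2.9573)^2/9
  = 0.8076 + 0.6249 + 0.9717 = 2.4043
Step 3: Objective decrease = 0.5 * g^T H^(-1) g = 1.2021


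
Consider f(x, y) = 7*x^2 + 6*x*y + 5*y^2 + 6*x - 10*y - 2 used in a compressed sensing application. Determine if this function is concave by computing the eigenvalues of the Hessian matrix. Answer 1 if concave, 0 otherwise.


The Hessian of f(x,y) = 7*x^2 + 6*x*y + 5*y^2 + 6*x - 10*y - 2 is:
H = [[14, 6], [6, 10]]
Trace = 14 + 10 = 24
Determinant = 14*10 - (6)^2 = 104
Discriminant = (24)^2 - 4*104 = 160.0
Eigenvalues: lambda_1 = 5.6754, lambda_2 = 18.3246
The function is not concave.

0


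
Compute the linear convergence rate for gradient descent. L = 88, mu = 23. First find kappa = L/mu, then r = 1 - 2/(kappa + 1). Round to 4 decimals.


Step 1: Compute the condition number.
kappa = L/mu = 88/23 = 3.8261
Step 2: Compute the convergence rate.
r = 1 - 2/(kappa + 1) = 1 - 2*mu/(L + mu) = (L - mu)/(L + mu) = 65/111 = 0.5856
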